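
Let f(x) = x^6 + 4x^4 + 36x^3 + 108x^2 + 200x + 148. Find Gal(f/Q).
S_4 x C_2 (order 48)

The polynomial f is an irreducible sextic over Q, so G = Gal(f/Q) is one of the 16 transitive subgroups 6T1, ..., 6T16 of S_6. The discriminant of f is -64225280000, which is not a perfect square, so G is not contained in A_6. The transitive groups of degree 6 not contained in A_6 are: C_6 (6T1, order 6), S_3 (6T2, order 6), D_6 (6T3, order 12), C_3 x S_3 (6T5, order 18), A_4 x C_2 (6T6, order 24), S_4 (6T8, order 24), S_3 x S_3 (6T9, order 36), S_4 x C_2 (6T11, order 48), (S_3 x S_3) : C_2 (6T13, order 72), PGL(2,5) (6T14, order 120), S_6 (6T16, order 720). By Dedekind's theorem, for a prime p not dividing disc(f) the degrees of the irreducible factors of f mod p form the cycle type of an element of G. Factoring f modulo the 17 such primes p <= 71 (skipping 2, 5, 7, which divide the discriminant), each new pattern first appears at: mod 3: f = (x^3 + x^2 + 2x + 1)(x^3 + 2x^2 + 1), pattern 3+3; mod 13: f = (x^6 + 4x^4 + 10x^3 + 4x^2 + 5x + 5), pattern 6; mod 19: f = (x^2 + 10x + 7)(x^4 + 9x^3 + 2x^2 + 10x + 13), pattern 4+2; mod 23: f = (x + 16)(x + 18)(x^4 + 12x^3 + 21x^2 + 6x + 20), pattern 4+1+1; mod 53: f = (x^2 + 30x + 18)(x^2 + 37x + 32)(x^2 + 39x + 47), pattern 2+2+2; mod 59: f = (x + 35)(x + 51)(x^2 + 6x + 14)(x^2 + 26x + 17), pattern 2+2+1+1; mod 71: f = (x + 23)(x + 43)(x + 62)(x + 70)(x^2 + 15x + 33), pattern 2+1+1+1+1. No other pattern occurs in this range, so the set of observed cycle types is {3+3, 6, 4+2, 4+1+1, 2+2+2, 2+2+1+1, 2+1+1+1+1}. The candidates containing elements of all these cycle types are S_4 x C_2 (6T11) of order 48, S_6 (6T16) of order 720; the others are excluded. The observed types are precisely the cycle types that occur in S_4 x C_2 (6T11) (apart from the identity). Each of the other remaining candidates has further cycle types, and by the Chebotarev density theorem the matching factorization patterns would occur for a proportion of primes equal to their share of the group: S_6 (6T16) additionally contains elements of type 5+1, 3+2+1, 3+1+1+1 (304 of its 720 elements, about 42% of primes). None of the 17 primes tested shows any such pattern (for each of these groups the chance of that is below 10^-4), which rules them out. Hence G = S_4 x C_2 (6T11), of order 48.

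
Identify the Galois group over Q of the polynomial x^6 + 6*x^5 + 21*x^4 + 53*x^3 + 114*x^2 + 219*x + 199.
6T1: C_6

The polynomial f is an irreducible sextic over Q, so G = Gal(f/Q) is one of the 16 transitive subgroups 6T1, ..., 6T16 of S_6. The discriminant of f is -1691782213203, which is not a perfect square, so G is not contained in A_6. The transitive groups of degree 6 not contained in A_6 are: C_6 (6T1, order 6), S_3 (6T2, order 6), D_6 (6T3, order 12), C_3 x S_3 (6T5, order 18), A_4 x C_2 (6T6, order 24), S_4 (6T8, order 24), S_3 x S_3 (6T9, order 36), S_4 x C_2 (6T11, order 48), (S_3 x S_3) : C_2 (6T13, order 72), PGL(2,5) (6T14, order 120), S_6 (6T16, order 720). By Dedekind's theorem, for a prime p not dividing disc(f) the degrees of the irreducible factors of f mod p form the cycle type of an element of G. Factoring f modulo the 37 such primes p <= 173 (skipping 3, 73, 127, which divide the discriminant), each new pattern first appears at: mod 2: f = (x^6 + x^4 + x^3 + x + 1), pattern 6; mod 7: f = (x^3 + 3x^2 + 6)(x^3 + 3x^2 + 5x + 4), pattern 3+3; mod 17: f = (x^2 + x + 16)(x^2 + 9x + 10)(x^2 + 13x + 9), pattern 2+2+2; mod 19: f = (x + 1)(x + 4)(x + 10)(x + 15)(x + 16)(x + 17), pattern 1+1+1+1+1+1. No other pattern occurs in this range, so the set of observed cycle types is {6, 3+3, 2+2+2, 1+1+1+1+1+1}. The candidates containing elements of all these cycle types are C_6 (6T1) of order 6, D_6 (6T3) of order 12, C_3 x S_3 (6T5) of order 18, A_4 x C_2 (6T6) of order 24, S_3 x S_3 (6T9) of order 36, S_4 x C_2 (6T11) of order 48, (S_3 x S_3) : C_2 (6T13) of order 72, PGL(2,5) (6T14) of order 120, S_6 (6T16) of order 720; the others are excluded. The observed types are precisely the cycle types that occur in C_6 (6T1). Each of the other remaining candidates has further cycle types, and by the Chebotarev density theorem the matching factorization patterns would occur for a proportion of primes equal to their share of the group: D_6 (6T3) additionally contains elements of type 2+2+1+1 (3 of its 12 elements, about 25% of primes); C_3 x S_3 (6T5) additionally contains elements of type 3+1+1+1 (4 of its 18 elements, about 22% of primes); A_4 x C_2 (6T6) additionally contains elements of type 2+2+1+1, 2+1+1+1+1 (6 of its 24 elements, about 25% of primes); S_3 x S_3 (6T9) additionally contains elements of type 3+1+1+1, 2+2+1+1 (13 of its 36 elements, about 36% of primes); S_4 x C_2 (6T11) additionally contains elements of type 4+2, 4+1+1, 2+2+1+1, 2+1+1+1+1 (24 of its 48 elements, about 50% of primes); (S_3 x S_3) : C_2 (6T13) additionally contains elements of type 4+2, 3+2+1, 3+1+1+1, 2+2+1+1, 2+1+1+1+1 (49 of its 72 elements, about 68% of primes); PGL(2,5) (6T14) additionally contains elements of type 5+1, 4+1+1, 2+2+1+1 (69 of its 120 elements, about 58% of primes); S_6 (6T16) additionally contains elements of type 5+1, 4+2, 4+1+1, 3+2+1, 3+1+1+1, 2+2+1+1, 2+1+1+1+1 (544 of its 720 elements, about 76% of primes). None of the 37 primes tested shows any such pattern (for each of these groups the chance of that is below 10^-4), which rules them out. Hence G = C_6 (6T1), of order 6.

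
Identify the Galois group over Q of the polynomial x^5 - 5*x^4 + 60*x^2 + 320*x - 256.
The polynomial f is an irreducible quintic over Q, so G = Gal(f/Q) is a transitive subgroup of S_5: one of C_5 (5T1, order 5), D_5 (5T2, order 10), F_20 (5T3, order 20), A_5 (5T4, order 60) or S_5 (5T5, order 120). The discriminant of f is 2415919104000000 = 49152000^2, a perfect square, so G is contained in A_5. The transitive groups of degree 5 contained in A_5 are: C_5 (5T1, order 5), D_5 (5T2, order 10), A_5 (5T4, order 60). By Dedekind's theorem, for a prime p not dividing disc(f) the degrees of the irreducible factors of f mod p form the cycle type of an element of G. Factoring f modulo the 23 such primes p <= 101 (skipping 2, 3, 5, which divide the discriminant), each new pattern first appears at: mod 7: f = (x^5 + 2x^4 + 4x^2 + 5x + 3), pattern 5; mod 17: f = (x + 8)(x^2 + 9x + 4)(x^2 + 12x + 9), pattern 2+2+1. No other pattern occurs in this range, so the set of observed cycle types is {5, 2+2+1}. The candidates containing elements of all these cycle types are D_5 (5T2) of order 10, A_5 (5T4) of order 60; the others are excluded. The observed types are precisely the cycle types that occur in D_5 (5T2) (apart from the identity). Each of the other remaining candidates has further cycle types, and by the Chebotarev density theorem the matching factorization patterns would occur for a proportion of primes equal to their share of the group: A_5 (5T4) additionally contains elements of type 3+1+1 (20 of its 60 elements, about 33% of primes). None of the 23 primes tested shows any such pattern (for each of these groups the chance of that is below 10^-4), which rules them out. Hence G = D_5 (5T2), of order 10.

D_5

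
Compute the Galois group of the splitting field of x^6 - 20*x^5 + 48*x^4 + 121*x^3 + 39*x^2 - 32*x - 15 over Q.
PSL(2,5) (also written A5(6))

The polynomial f is an irreducible sextic over Q, so G = Gal(f/Q) is one of the 16 transitive subgroups 6T1, ..., 6T16 of S_6. The discriminant of f is 30991489 = 5567^2, a perfect square, so G is contained in A_6. The transitive groups of degree 6 contained in A_6 are: A_4 (6T4, order 12), S_4 (6T7, order 24), (C_3 x C_3) : C_4 (6T10, order 36), PSL(2,5) (6T12, order 60), A_6 (6T15, order 360). By Dedekind's theorem, for a prime p not dividing disc(f) the degrees of the irreducible factors of f mod p form the cycle type of an element of G. Factoring f modulo the 21 such primes p <= 79 (skipping 19, which divides the discriminant), each new pattern first appears at: mod 2: f = (x + 1)(x^5 + x^4 + x^3 + x + 1), pattern 5+1; mod 7: f = (x^3 + 4)(x^3 + x^2 + 6x + 5), pattern 3+3; mod 61: f = (x + 47)(x + 53)(x^2 + 5x + 19)(x^2 + 58x + 37), pattern 2+2+1+1. No other pattern occurs in this range, so the set of observed cycle types is {5+1, 3+3, 2+2+1+1}. The candidates containing elements of all these cycle types are PSL(2,5) (6T12) of order 60, A_6 (6T15) of order 360; the others are excluded. The observed types are precisely the cycle types that occur in PSL(2,5) (6T12) (apart from the identity). Each of the other remaining candidates has further cycle types, and by the Chebotarev density theorem the matching factorization patterns would occur for a proportion of primes equal to their share of the group: A_6 (6T15) additionally contains elements of type 4+2, 3+1+1+1 (130 of its 360 elements, about 36% of primes). None of the 21 primes tested shows any such pattern (for each of these groups the chance of that is below 10^-4), which rules them out. Hence G = PSL(2,5) (6T12), of order 60.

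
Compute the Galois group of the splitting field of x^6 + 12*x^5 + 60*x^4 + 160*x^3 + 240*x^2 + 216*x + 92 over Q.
6T15: A_6

The polynomial f is an irreducible sextic over Q, so G = Gal(f/Q) is one of the 16 transitive subgroups 6T1, ..., 6T16 of S_6. The discriminant of f is 746496000000 = 864000^2, a perfect square, so G is contained in A_6. The transitive groups of degree 6 contained in A_6 are: A_4 (6T4, order 12), S_4 (6T7, order 24), (C_3 x C_3) : C_4 (6T10, order 36), PSL(2,5) (6T12, order 60), A_6 (6T15, order 360). By Dedekind's theorem, for a prime p not dividing disc(f) the degrees of the irreducible factors of f mod p form the cycle type of an element of G. Factoring f modulo the 6 such primes p <= 23 (skipping 2, 3, 5, which divide the discriminant), each new pattern first appears at: mod 7: f = (x + 5)(x^5 + 4x^3 + 2x + 3), pattern 5+1; mod 23: f = (x)(x + 9)(x + 14)(x^3 + 12x^2 + 3x + 5), pattern 3+1+1+1. No other pattern occurs in this range, so the set of observed cycle types is {5+1, 3+1+1+1}. Among the candidates above, the only group containing elements of all these cycle types is A_6 (6T15) — each of A_4 (6T4), S_4 (6T7), (C_3 x C_3) : C_4 (6T10), PSL(2,5) (6T12) lacks at least one of them. Hence G = A_6 (6T15), of order 360.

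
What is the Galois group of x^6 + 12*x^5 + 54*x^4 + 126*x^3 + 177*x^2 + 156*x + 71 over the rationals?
The polynomial f is an irreducible sextic over Q, so G = Gal(f/Q) is one of the 16 transitive subgroups 6T1, ..., 6T16 of S_6. The discriminant of f is 19050624576 = 138024^2, a perfect square, so G is contained in A_6. The transitive groups of degree 6 contained in A_6 are: A_4 (6T4, order 12), S_4 (6T7, order 24), (C_3 x C_3) : C_4 (6T10, order 36), PSL(2,5) (6T12, order 60), A_6 (6T15, order 360). By Dedekind's theorem, for a prime p not dividing disc(f) the degrees of the irreducible factors of f mod p form the cycle type of an element of G. Factoring f modulo the 33 such primes p <= 151 (skipping 2, 3, 71, which divide the discriminant), each new pattern first appears at: mod 5: f = (x^3 + 3x + 2)(x^3 + 2x^2 + x + 3), pattern 3+3; mod 17: f = (x + 4)(x + 8)(x^2 + 7x + 15)(x^2 + 10x + 5), pattern 2+2+1+1. No other pattern occurs in this range, so the set of observed cycle types is {3+3, 2+2+1+1}. The candidates containing elements of all these cycle types are A_4 (6T4) of order 12, S_4 (6T7) of order 24, (C_3 x C_3) : C_4 (6T10) of order 36, PSL(2,5) (6T12) of order 60, A_6 (6T15) of order 360; the others are excluded. The observed types are precisely the cycle types that occur in A_4 (6T4) (apart from the identity). Each of the other remaining candidates has further cycle types, and by the Chebotarev density theorem the matching factorization patterns would occur for a proportion of primes equal to their share of the group: S_4 (6T7) additionally contains elements of type 4+2 (6 of its 24 elements, about 25% of primes); (C_3 x C_3) : C_4 (6T10) additionally contains elements of type 4+2, 3+1+1+1 (22 of its 36 elements, about 61% of primes); PSL(2,5) (6T12) additionally contains elements of type 5+1 (24 of its 60 elements, about 40% of primes); A_6 (6T15) additionally contains elements of type 5+1, 4+2, 3+1+1+1 (274 of its 360 elements, about 76% of primes). None of the 33 primes tested shows any such pattern (for each of these groups the chance of that is below 10^-4), which rules them out. Hence G = A_4 (6T4), of order 12.

A_4, A_4 acting on 6 points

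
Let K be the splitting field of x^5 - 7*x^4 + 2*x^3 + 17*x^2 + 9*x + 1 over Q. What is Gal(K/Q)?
The polynomial f is an irreducible quintic over Q, so G = Gal(f/Q) is a transitive subgroup of S_5: one of C_5 (5T1, order 5), D_5 (5T2, order 10), F_20 (5T3, order 20), A_5 (5T4, order 60) or S_5 (5T5, order 120). The discriminant of f is 7745089 = 2783^2, a perfect square, so G is contained in A_5. The transitive groups of degree 5 contained in A_5 are: C_5 (5T1, order 5), D_5 (5T2, order 10), A_5 (5T4, order 60). By Dedekind's theorem, for a prime p not dividing disc(f) the degrees of the irreducible factors of f mod p form the cycle type of an element of G. Factoring f modulo the 14 such primes p <= 53 (skipping 11, 23, which divide the discriminant), each new pattern first appears at: mod 2: f = (x^5 + x^4 + x^2 + x + 1), pattern 5; mod 43: f = (x + 8)(x + 19)(x + 30)(x + 31)(x + 34), pattern 1+1+1+1+1. No other pattern occurs in this range, so the set of observed cycle types is {5, 1+1+1+1+1}. The candidates containing elements of all these cycle types are C_5 (5T1) of order 5, D_5 (5T2) of order 10, A_5 (5T4) of order 60; the others are excluded. The observed types are precisely the cycle types that occur in C_5 (5T1). Each of the other remaining candidates has further cycle types, and by the Chebotarev density theorem the matching factorization patterns would occur for a proportion of primes equal to their share of the group: D_5 (5T2) additionally contains elements of type 2+2+1 (5 of its 10 elements, about 50% of primes); A_5 (5T4) additionally contains elements of type 3+1+1, 2+2+1 (35 of its 60 elements, about 58% of primes). None of the 14 primes tested shows any such pattern (for each of these groups the chance of that is below 10^-4), which rules them out. Hence G = C_5 (5T1), of order 5.

C_5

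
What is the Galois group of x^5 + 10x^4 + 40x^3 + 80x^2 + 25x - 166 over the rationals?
The polynomial f is an irreducible quintic over Q, so G = Gal(f/Q) is a transitive subgroup of S_5: one of C_5 (5T1, order 5), D_5 (5T2, order 10), F_20 (5T3, order 20), A_5 (5T4, order 60) or S_5 (5T5, order 120). The discriminant of f is 58564000000 = 242000^2, a perfect square, so G is contained in A_5. The transitive groups of degree 5 contained in A_5 are: C_5 (5T1, order 5), D_5 (5T2, order 10), A_5 (5T4, order 60). By Dedekind's theorem, for a prime p not dividing disc(f) the degrees of the irreducible factors of f mod p form the cycle type of an element of G. Factoring f modulo the 3 such primes p <= 13 (skipping 2, 5, 11, which divide the discriminant), each new pattern first appears at: mod 3: f = (x^5 + x^4 + x^3 + 2x^2 + x + 2), pattern 5; mod 13: f = (x + 7)(x + 9)(x^3 + 7x^2 + 8x + 5), pattern 3+1+1. No other pattern occurs in this range, so the set of observed cycle types is {5, 3+1+1}. Among the candidates above, the only group containing elements of all these cycle types is A_5 (5T4) — each of C_5 (5T1), D_5 (5T2) lacks at least one of them. Hence G = A_5 (5T4), of order 60.

A_5, the alternating group on 5 letters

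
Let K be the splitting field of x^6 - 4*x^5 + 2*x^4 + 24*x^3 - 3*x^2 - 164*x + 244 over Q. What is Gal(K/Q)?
6T13: (S_3 x S_3) : C_2

The polynomial f is an irreducible sextic over Q, so G = Gal(f/Q) is one of the 16 transitive subgroups 6T1, ..., 6T16 of S_6. The discriminant of f is -3767550835949568, which is not a perfect square, so G is not contained in A_6. The transitive groups of degree 6 not contained in A_6 are: C_6 (6T1, order 6), S_3 (6T2, order 6), D_6 (6T3, order 12), C_3 x S_3 (6T5, order 18), A_4 x C_2 (6T6, order 24), S_4 (6T8, order 24), S_3 x S_3 (6T9, order 36), S_4 x C_2 (6T11, order 48), (S_3 x S_3) : C_2 (6T13, order 72), PGL(2,5) (6T14, order 120), S_6 (6T16, order 720). By Dedekind's theorem, for a prime p not dividing disc(f) the degrees of the irreducible factors of f mod p form the cycle type of an element of G. Factoring f modulo the 27 such primes p <= 113 (skipping 2, 3, 41, which divide the discriminant), each new pattern first appears at: mod 5: f = (x + 4)(x^2 + 4x + 1)(x^3 + 3x^2 + x + 1), pattern 3+2+1; mod 7: f = (x^2 + x + 6)(x^4 + 2x^3 + x^2 + 4x + 1), pattern 4+2; mod 17: f = (x^3 + 15x^2 + 6x + 13)(x^3 + 15x^2 + 9x + 7), pattern 3+3; mod 19: f = (x^2 + 6x + 13)(x^2 + 11x + 8)(x^2 + 17x + 6), pattern 2+2+2; mod 31: f = (x^6 + 27x^5 + 2x^4 + 24x^3 + 28x^2 + 22x + 27), pattern 6; mod 37: f = (x + 2)(x + 3)(x^2 + 32x + 15)(x^2 + 33x + 6), pattern 2+2+1+1; mod 61: f = (x)(x + 26)(x + 33)(x^3 + 59x^2 + 55x + 20), pattern 3+1+1+1; mod 113: f = (x + 10)(x + 30)(x + 31)(x + 71)(x^2 + 80x + 28), pattern 2+1+1+1+1. No other pattern occurs in this range, so the set of observed cycle types is {3+2+1, 4+2, 3+3, 2+2+2, 6, 2+2+1+1, 3+1+1+1, 2+1+1+1+1}. The candidates containing elements of all these cycle types are (S_3 x S_3) : C_2 (6T13) of order 72, S_6 (6T16) of order 720; the others are excluded. The observed types are precisely the cycle types that occur in (S_3 x S_3) : C_2 (6T13) (apart from the identity). Each of the other remaining candidates has further cycle types, and by the Chebotarev density theorem the matching factorization patterns would occur for a proportion of primes equal to their share of the group: S_6 (6T16) additionally contains elements of type 5+1, 4+1+1 (234 of its 720 elements, about 32% of primes). None of the 27 primes tested shows any such pattern (for each of these groups the chance of that is below 10^-4), which rules them out. Hence G = (S_3 x S_3) : C_2 (6T13), of order 72.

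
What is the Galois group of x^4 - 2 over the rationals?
The polynomial is an irreducible quartic over Q and its discriminant is -2048, which is not a perfect square, so the Galois group is not contained in A_4. The resolvent cubic y^3 + 8*y has exactly one rational root, so the Galois group is C_4 or D_4. The quartic remains irreducible over Q(sqrt(disc)), so the group is D_4.

4T3: D_4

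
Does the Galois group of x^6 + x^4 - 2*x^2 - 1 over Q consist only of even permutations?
The polynomial is irreducible of degree 6 over Q. Its discriminant is 153664 = 392^2, a perfect square. A Galois group lies in the alternating group exactly when the discriminant is a square in Q, so the Galois group (A_4) is contained in A_6.

Yes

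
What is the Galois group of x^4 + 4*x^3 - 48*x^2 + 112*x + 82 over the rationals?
D_4 (also written D4)

The polynomial is an irreducible quartic over Q and its discriminant is -13604889600, which is not a perfect square, so the Galois group is not contained in A_4. The resolvent cubic y^3 + 48*y^2 + 120*y - 29600 has exactly one rational root, so the Galois group is C_4 or D_4. The quartic remains irreducible over Q(sqrt(disc)), so the group is D_4.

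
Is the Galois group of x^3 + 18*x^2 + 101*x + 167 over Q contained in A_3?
Yes

The polynomial is irreducible of degree 3 over Q. Its discriminant is 49 = 7^2, a perfect square. A Galois group lies in the alternating group exactly when the discriminant is a square in Q, so the Galois group (C_3) is contained in A_3.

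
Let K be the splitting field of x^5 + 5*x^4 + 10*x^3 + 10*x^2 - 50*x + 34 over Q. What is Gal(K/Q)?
A_5, the alternating group on 5 letters

The polynomial f is an irreducible quintic over Q, so G = Gal(f/Q) is a transitive subgroup of S_5: one of C_5 (5T1, order 5), D_5 (5T2, order 10), F_20 (5T3, order 20), A_5 (5T4, order 60) or S_5 (5T5, order 120). The discriminant of f is 58564000000 = 242000^2, a perfect square, so G is contained in A_5. The transitive groups of degree 5 contained in A_5 are: C_5 (5T1, order 5), D_5 (5T2, order 10), A_5 (5T4, order 60). By Dedekind's theorem, for a prime p not dividing disc(f) the degrees of the irreducible factors of f mod p form the cycle type of an element of G. Factoring f modulo the 3 such primes p <= 13 (skipping 2, 5, 11, which divide the discriminant), each new pattern first appears at: mod 3: f = (x^5 + 2x^4 + x^3 + x^2 + x + 1), pattern 5; mod 13: f = (x + 7)(x + 9)(x^3 + 2x^2 + 6x + 9), pattern 3+1+1. No other pattern occurs in this range, so the set of observed cycle types is {5, 3+1+1}. Among the candidates above, the only group containing elements of all these cycle types is A_5 (5T4) — each of C_5 (5T1), D_5 (5T2) lacks at least one of them. Hence G = A_5 (5T4), of order 60.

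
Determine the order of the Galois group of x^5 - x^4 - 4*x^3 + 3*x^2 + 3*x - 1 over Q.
The degree of the splitting field over Q equals the order of the Galois group, so first determine the group. The polynomial f is an irreducible quintic over Q, so G = Gal(f/Q) is a transitive subgroup of S_5: one of C_5 (5T1, order 5), D_5 (5T2, order 10), F_20 (5T3, order 20), A_5 (5T4, order 60) or S_5 (5T5, order 120). The discriminant of f is 14641 = 121^2, a perfect square, so G is contained in A_5. The transitive groups of degree 5 contained in A_5 are: C_5 (5T1, order 5), D_5 (5T2, order 10), A_5 (5T4, order 60). By Dedekind's theorem, for a prime p not dividing disc(f) the degrees of the irreducible factors of f mod p form the cycle type of an element of G. Factoring f modulo the 14 such primes p <= 47 (skipping 11, which divides the discriminant), each new pattern first appears at: mod 2: f = (x^5 + x^4 + x^2 + x + 1), pattern 5; mod 23: f = (x + 4)(x + 6)(x + 10)(x + 11)(x + 14), pattern 1+1+1+1+1. No other pattern occurs in this range, so the set of observed cycle types is {5, 1+1+1+1+1}. The candidates containing elements of all these cycle types are C_5 (5T1) of order 5, D_5 (5T2) of order 10, A_5 (5T4) of order 60; the others are excluded. The observed types are precisely the cycle types that occur in C_5 (5T1). Each of the other remaining candidates has further cycle types, and by the Chebotarev density theorem the matching factorization patterns would occur for a proportion of primes equal to their share of the group: D_5 (5T2) additionally contains elements of type 2+2+1 (5 of its 10 elements, about 50% of primes); A_5 (5T4) additionally contains elements of type 3+1+1, 2+2+1 (35 of its 60 elements, about 58% of primes). None of the 14 primes tested shows any such pattern (for each of these groups the chance of that is below 10^-4), which rules them out. Hence G = C_5 (5T1), of order 5. The Galois group C_5 (5T1) has order 5, so the splitting field has degree 5 over Q.

5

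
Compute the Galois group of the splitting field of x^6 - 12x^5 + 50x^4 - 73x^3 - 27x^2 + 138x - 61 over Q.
The polynomial f is an irreducible sextic over Q, so G = Gal(f/Q) is one of the 16 transitive subgroups 6T1, ..., 6T16 of S_6. The discriminant of f is 30991489 = 5567^2, a perfect square, so G is contained in A_6. The transitive groups of degree 6 contained in A_6 are: A_4 (6T4, order 12), S_4 (6T7, order 24), (C_3 x C_3) : C_4 (6T10, order 36), PSL(2,5) (6T12, order 60), A_6 (6T15, order 360). By Dedekind's theorem, for a prime p not dividing disc(f) the degrees of the irreducible factors of f mod p form the cycle type of an element of G. Factoring f modulo the 21 such primes p <= 79 (skipping 19, which divides the discriminant), each new pattern first appears at: mod 2: f = (x + 1)(x^5 + x^4 + x^3 + x + 1), pattern 5+1; mod 7: f = (x^3 + 3x^2 + x + 1)(x^3 + 6x^2 + 3x + 2), pattern 3+3; mod 61: f = (x)(x + 22)(x^2 + 42x + 12)(x^2 + 46x + 13), pattern 2+2+1+1. No other pattern occurs in this range, so the set of observed cycle types is {5+1, 3+3, 2+2+1+1}. The candidates containing elements of all these cycle types are PSL(2,5) (6T12) of order 60, A_6 (6T15) of order 360; the others are excluded. The observed types are precisely the cycle types that occur in PSL(2,5) (6T12) (apart from the identity). Each of the other remaining candidates has further cycle types, and by the Chebotarev density theorem the matching factorization patterns would occur for a proportion of primes equal to their share of the group: A_6 (6T15) additionally contains elements of type 4+2, 3+1+1+1 (130 of its 360 elements, about 36% of primes). None of the 21 primes tested shows any such pattern (for each of these groups the chance of that is below 10^-4), which rules them out. Hence G = PSL(2,5) (6T12), of order 60.

6T12: PSL(2,5)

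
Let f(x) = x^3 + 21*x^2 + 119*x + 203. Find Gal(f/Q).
C_3

The polynomial is an irreducible cubic over Q and its discriminant is 3136 = 56^2, a perfect square. For an irreducible cubic, a square discriminant forces the Galois group to be A_3, the cyclic group of order 3.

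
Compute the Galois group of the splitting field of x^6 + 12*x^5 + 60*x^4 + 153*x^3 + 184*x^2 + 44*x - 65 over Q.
The polynomial f is an irreducible sextic over Q, so G = Gal(f/Q) is one of the 16 transitive subgroups 6T1, ..., 6T16 of S_6. The discriminant of f is 83681861, which is not a perfect square, so G is not contained in A_6. The transitive groups of degree 6 not contained in A_6 are: C_6 (6T1, order 6), S_3 (6T2, order 6), D_6 (6T3, order 12), C_3 x S_3 (6T5, order 18), A_4 x C_2 (6T6, order 24), S_4 (6T8, order 24), S_3 x S_3 (6T9, order 36), S_4 x C_2 (6T11, order 48), (S_3 x S_3) : C_2 (6T13, order 72), PGL(2,5) (6T14, order 120), S_6 (6T16, order 720). By Dedekind's theorem, for a prime p not dividing disc(f) the degrees of the irreducible factors of f mod p form the cycle type of an element of G. Factoring f modulo the 4 such primes p <= 7, each new pattern first appears at: mod 2: f = (x^6 + x^3 + 1), pattern 6; mod 5: f = (x)(x^5 + 2x^4 + 3x^2 + 4x + 4), pattern 5+1; mod 7: f = (x^2 + 6x + 3)(x^4 + 6x^3 + 2x + 4), pattern 4+2. No other pattern occurs in this range, so the set of observed cycle types is {6, 5+1, 4+2}. Among the candidates above, the only group containing elements of all these cycle types is S_6 (6T16); every other candidate lacks at least one of them. Hence G = S_6 (6T16), of order 720.

S_6 (order 720)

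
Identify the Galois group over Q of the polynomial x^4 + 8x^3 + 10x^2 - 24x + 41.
The polynomial is an irreducible quartic over Q and its discriminant is 21233664 = 4608^2, a perfect square, so the Galois group is contained in A_4. The resolvent cubic y^3 - 10*y^2 - 356*y - 1560 splits completely over Q, which gives the Klein four-group V_4.

V_4, the Klein four-group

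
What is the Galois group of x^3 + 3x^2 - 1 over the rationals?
The polynomial is an irreducible cubic over Q and its discriminant is 81 = 9^2, a perfect square. For an irreducible cubic, a square discriminant forces the Galois group to be A_3, the cyclic group of order 3.

C_3 (also written C3)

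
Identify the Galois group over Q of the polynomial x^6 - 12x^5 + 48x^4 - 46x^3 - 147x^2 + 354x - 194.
The polynomial f is an irreducible sextic over Q, so G = Gal(f/Q) is one of the 16 transitive subgroups 6T1, ..., 6T16 of S_6. The discriminant of f is 48393096192, which is not a perfect square, so G is not contained in A_6. The transitive groups of degree 6 not contained in A_6 are: C_6 (6T1, order 6), S_3 (6T2, order 6), D_6 (6T3, order 12), C_3 x S_3 (6T5, order 18), A_4 x C_2 (6T6, order 24), S_4 (6T8, order 24), S_3 x S_3 (6T9, order 36), S_4 x C_2 (6T11, order 48), (S_3 x S_3) : C_2 (6T13, order 72), PGL(2,5) (6T14, order 120), S_6 (6T16, order 720). By Dedekind's theorem, for a prime p not dividing disc(f) the degrees of the irreducible factors of f mod p form the cycle type of an element of G. Factoring f modulo the 79 such primes p <= 421 (skipping 2, 3, 7, which divide the discriminant), each new pattern first appears at: mod 5: f = (x^6 + 3x^5 + 3x^4 + 4x^3 + 3x^2 + 4x + 1), pattern 6; mod 11: f = (x + 4)(x + 7)(x^2 + x + 6)(x^2 + 9x + 5), pattern 2+2+1+1; mod 13: f = (x^3 + 7x^2 + 5x + 8)(x^3 + 7x^2 + 7x + 5), pattern 3+3; mod 19: f = (x^2 + 5x + 18)(x^2 + 7x + 14)(x^2 + 14x + 3), pattern 2+2+2; mod 97: f = (x)(x + 16)(x + 20)(x + 22)(x + 49)(x + 75), pattern 1+1+1+1+1+1. No other pattern occurs in this range, so the set of observed cycle types is {6, 2+2+1+1, 3+3, 2+2+2, 1+1+1+1+1+1}. The candidates containing elements of all these cycle types are D_6 (6T3) of order 12, A_4 x C_2 (6T6) of order 24, S_3 x S_3 (6T9) of order 36, S_4 x C_2 (6T11) of order 48, (S_3 x S_3) : C_2 (6T13) of order 72, PGL(2,5) (6T14) of order 120, S_6 (6T16) of order 720; the others are excluded. The observed types are precisely the cycle types that occur in D_6 (6T3). Each of the other remaining candidates has further cycle types, and by the Chebotarev density theorem the matching factorization patterns would occur for a proportion of primes equal to their share of the group: A_4 x C_2 (6T6) additionally contains elements of type 2+1+1+1+1 (3 of its 24 elements, about 12% of primes); S_3 x S_3 (6T9) additionally contains elements of type 3+1+1+1 (4 of its 36 elements, about 11% of primes); S_4 x C_2 (6T11) additionally contains elements of type 4+2, 4+1+1, 2+1+1+1+1 (15 of its 48 elements, about 31% of primes); (S_3 x S_3) : C_2 (6T13) additionally contains elements of type 4+2, 3+2+1, 3+1+1+1, 2+1+1+1+1 (40 of its 72 elements, about 56% of primes); PGL(2,5) (6T14) additionally contains elements of type 5+1, 4+1+1 (54 of its 120 elements, about 45% of primes); S_6 (6T16) additionally contains elements of type 5+1, 4+2, 4+1+1, 3+2+1, 3+1+1+1, 2+1+1+1+1 (499 of its 720 elements, about 69% of primes). None of the 79 primes tested shows any such pattern (for each of these groups the chance of that is below 10^-4), which rules them out. Hence G = D_6 (6T3), of order 12.

D_6 (order 12)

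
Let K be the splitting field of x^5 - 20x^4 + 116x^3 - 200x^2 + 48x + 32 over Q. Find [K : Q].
The degree of the splitting field over Q equals the order of the Galois group, so first determine the group. The polynomial f is an irreducible quintic over Q, so G = Gal(f/Q) is a transitive subgroup of S_5: one of C_5 (5T1, order 5), D_5 (5T2, order 10), F_20 (5T3, order 20), A_5 (5T4, order 60) or S_5 (5T5, order 120). The discriminant of f is 8121314443264 = 2849792^2, a perfect square, so G is contained in A_5. The transitive groups of degree 5 contained in A_5 are: C_5 (5T1, order 5), D_5 (5T2, order 10), A_5 (5T4, order 60). By Dedekind's theorem, for a prime p not dividing disc(f) the degrees of the irreducible factors of f mod p form the cycle type of an element of G. Factoring f modulo the 14 such primes p <= 59 (skipping 2, 11, 23, which divide the discriminant), each new pattern first appears at: mod 3: f = (x^5 + x^4 + 2x^3 + x^2 + 2), pattern 5; mod 43: f = (x + 17)(x + 19)(x + 22)(x + 23)(x + 28), pattern 1+1+1+1+1. No other pattern occurs in this range, so the set of observed cycle types is {5, 1+1+1+1+1}. The candidates containing elements of all these cycle types are C_5 (5T1) of order 5, D_5 (5T2) of order 10, A_5 (5T4) of order 60; the others are excluded. The observed types are precisely the cycle types that occur in C_5 (5T1). Each of the other remaining candidates has further cycle types, and by the Chebotarev density theorem the matching factorization patterns would occur for a proportion of primes equal to their share of the group: D_5 (5T2) additionally contains elements of type 2+2+1 (5 of its 10 elements, about 50% of primes); A_5 (5T4) additionally contains elements of type 3+1+1, 2+2+1 (35 of its 60 elements, about 58% of primes). None of the 14 primes tested shows any such pattern (for each of these groups the chance of that is below 10^-4), which rules them out. Hence G = C_5 (5T1), of order 5. The Galois group C_5 (5T1) has order 5, so the splitting field has degree 5 over Q.

5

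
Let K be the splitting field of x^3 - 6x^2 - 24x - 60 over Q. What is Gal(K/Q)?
S_3 (order 6)

The polynomial is an irreducible cubic over Q and its discriminant is -228528, which is not a perfect square. For an irreducible cubic, a non-square discriminant gives Galois group S_3.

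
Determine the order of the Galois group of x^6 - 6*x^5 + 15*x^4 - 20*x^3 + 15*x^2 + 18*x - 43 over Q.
The degree of the splitting field over Q equals the order of the Galois group, so first determine the group. The polynomial f is an irreducible sextic over Q, so G = Gal(f/Q) is one of the 16 transitive subgroups 6T1, ..., 6T16 of S_6. The discriminant of f is 746496000000 = 864000^2, a perfect square, so G is contained in A_6. The transitive groups of degree 6 contained in A_6 are: A_4 (6T4, order 12), S_4 (6T7, order 24), (C_3 x C_3) : C_4 (6T10, order 36), PSL(2,5) (6T12, order 60), A_6 (6T15, order 360). By Dedekind's theorem, for a prime p not dividing disc(f) the degrees of the irreducible factors of f mod p form the cycle type of an element of G. Factoring f modulo the 6 such primes p <= 23 (skipping 2, 3, 5, which divide the discriminant), each new pattern first appears at: mod 7: f = (x + 2)(x^5 + 6x^4 + 3x^3 + 2x^2 + 4x + 3), pattern 5+1; mod 23: f = (x + 6)(x + 11)(x + 20)(x^3 + 3x^2 + 4x + 8), pattern 3+1+1+1. No other pattern occurs in this range, so the set of observed cycle types is {5+1, 3+1+1+1}. Among the candidates above, the only group containing elements of all these cycle types is A_6 (6T15) — each of A_4 (6T4), S_4 (6T7), (C_3 x C_3) : C_4 (6T10), PSL(2,5) (6T12) lacks at least one of them. Hence G = A_6 (6T15), of order 360. The Galois group A_6 (6T15) has order 360, so the splitting field has degree 360 over Q.

360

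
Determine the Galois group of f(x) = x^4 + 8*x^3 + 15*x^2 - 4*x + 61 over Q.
V_4 (also written V4)

The polynomial is an irreducible quartic over Q and its discriminant is 76527504 = 8748^2, a perfect square, so the Galois group is contained in A_4. The resolvent cubic y^3 - 15*y^2 - 276*y - 260 splits completely over Q, which gives the Klein four-group V_4.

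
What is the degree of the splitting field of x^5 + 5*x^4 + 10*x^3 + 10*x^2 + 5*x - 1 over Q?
The degree of the splitting field over Q equals the order of the Galois group, so first determine the group. The polynomial f is an irreducible quintic over Q, so G = Gal(f/Q) is a transitive subgroup of S_5: one of C_5 (5T1, order 5), D_5 (5T2, order 10), F_20 (5T3, order 20), A_5 (5T4, order 60) or S_5 (5T5, order 120). The discriminant of f is 50000, which is not a perfect square, so G is not contained in A_5. The transitive groups of degree 5 not contained in A_5 are: F_20 (5T3, order 20), S_5 (5T5, order 120). By Dedekind's theorem, for a prime p not dividing disc(f) the degrees of the irreducible factors of f mod p form the cycle type of an element of G. Factoring f modulo the 18 such primes p <= 71 (skipping 2, 5, which divide the discriminant), each new pattern first appears at: mod 3: f = (x + 2)(x^4 + x^2 + 2x + 1), pattern 4+1; mod 11: f = (x^5 + 5x^4 + 10x^3 + 10x^2 + 5x + 10), pattern 5; mod 19: f = (x + 5)(x^2 + x + 16)(x^2 + 18x + 14), pattern 2+2+1. No other pattern occurs in this range, so the set of observed cycle types is {4+1, 5, 2+2+1}. The candidates containing elements of all these cycle types are F_20 (5T3) of order 20, S_5 (5T5) of order 120; the others are excluded. The observed types are precisely the cycle types that occur in F_20 (5T3) (apart from the identity). Each of the other remaining candidates has further cycle types, and by the Chebotarev density theorem the matching factorization patterns would occur for a proportion of primes equal to their share of the group: S_5 (5T5) additionally contains elements of type 3+2, 3+1+1, 2+1+1+1 (50 of its 120 elements, about 42% of primes). None of the 18 primes tested shows any such pattern (for each of these groups the chance of that is below 10^-4), which rules them out. Hence G = F_20 (5T3), of order 20. The Galois group F_20 (5T3) has order 20, so the splitting field has degree 20 over Q.

20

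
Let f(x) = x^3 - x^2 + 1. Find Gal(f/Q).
The polynomial is an irreducible cubic over Q and its discriminant is -23, which is not a perfect square. For an irreducible cubic, a non-square discriminant gives Galois group S_3.

3T2: S_3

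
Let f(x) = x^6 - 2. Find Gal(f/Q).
The polynomial f is an irreducible sextic over Q, so G = Gal(f/Q) is one of the 16 transitive subgroups 6T1, ..., 6T16 of S_6. The discriminant of f is 1492992, which is not a perfect square, so G is not contained in A_6. The transitive groups of degree 6 not contained in A_6 are: C_6 (6T1, order 6), S_3 (6T2, order 6), D_6 (6T3, order 12), C_3 x S_3 (6T5, order 18), A_4 x C_2 (6T6, order 24), S_4 (6T8, order 24), S_3 x S_3 (6T9, order 36), S_4 x C_2 (6T11, order 48), (S_3 x S_3) : C_2 (6T13, order 72), PGL(2,5) (6T14, order 120), S_6 (6T16, order 720). By Dedekind's theorem, for a prime p not dividing disc(f) the degrees of the irreducible factors of f mod p form the cycle type of an element of G. Factoring f modulo the 79 such primes p <= 419 (skipping 2, 3, which divide the discriminant), each new pattern first appears at: mod 5: f = (x^2 + 2)(x^2 + x + 2)(x^2 + 4x + 2), pattern 2+2+2; mod 7: f = (x^3 + 3)(x^3 + 4), pattern 3+3; mod 13: f = (x^6 + 11), pattern 6; mod 17: f = (x + 5)(x + 12)(x^2 + 5x + 8)(x^2 + 12x + 8), pattern 2+2+1+1; mod 31: f = (x + 2)(x + 10)(x + 12)(x + 19)(x + 21)(x + 29), pattern 1+1+1+1+1+1. No other pattern occurs in this range, so the set of observed cycle types is {2+2+2, 3+3, 6, 2+2+1+1, 1+1+1+1+1+1}. The candidates containing elements of all these cycle types are D_6 (6T3) of order 12, A_4 x C_2 (6T6) of order 24, S_3 x S_3 (6T9) of order 36, S_4 x C_2 (6T11) of order 48, (S_3 x S_3) : C_2 (6T13) of order 72, PGL(2,5) (6T14) of order 120, S_6 (6T16) of order 720; the others are excluded. The observed types are precisely the cycle types that occur in D_6 (6T3). Each of the other remaining candidates has further cycle types, and by the Chebotarev density theorem the matching factorization patterns would occur for a proportion of primes equal to their share of the group: A_4 x C_2 (6T6) additionally contains elements of type 2+1+1+1+1 (3 of its 24 elements, about 12% of primes); S_3 x S_3 (6T9) additionally contains elements of type 3+1+1+1 (4 of its 36 elements, about 11% of primes); S_4 x C_2 (6T11) additionally contains elements of type 4+2, 4+1+1, 2+1+1+1+1 (15 of its 48 elements, about 31% of primes); (S_3 x S_3) : C_2 (6T13) additionally contains elements of type 4+2, 3+2+1, 3+1+1+1, 2+1+1+1+1 (40 of its 72 elements, about 56% of primes); PGL(2,5) (6T14) additionally contains elements of type 5+1, 4+1+1 (54 of its 120 elements, about 45% of primes); S_6 (6T16) additionally contains elements of type 5+1, 4+2, 4+1+1, 3+2+1, 3+1+1+1, 2+1+1+1+1 (499 of its 720 elements, about 69% of primes). None of the 79 primes tested shows any such pattern (for each of these groups the chance of that is below 10^-4), which rules them out. Hence G = D_6 (6T3), of order 12.

D_6, the dihedral group of order 12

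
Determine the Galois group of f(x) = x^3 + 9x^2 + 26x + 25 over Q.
S_3

The polynomial is an irreducible cubic over Q and its discriminant is -23, which is not a perfect square. For an irreducible cubic, a non-square discriminant gives Galois group S_3.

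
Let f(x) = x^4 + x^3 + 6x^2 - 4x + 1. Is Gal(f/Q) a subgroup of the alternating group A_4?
No

The polynomial is irreducible of degree 4 over Q. Its discriminant is 15125, which is not a perfect square. A Galois group lies in the alternating group exactly when the discriminant is a square in Q, so the Galois group (C_4) is not contained in A_4.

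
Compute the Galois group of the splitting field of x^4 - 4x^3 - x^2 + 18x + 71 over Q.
4T5: S_4

The polynomial is an irreducible quartic over Q and its discriminant is 109659856, which is not a perfect square, so the Galois group is not contained in A_4. The resolvent cubic y^3 + y^2 - 356*y - 1744 is irreducible over Q. An irreducible resolvent with non-square discriminant gives S_4.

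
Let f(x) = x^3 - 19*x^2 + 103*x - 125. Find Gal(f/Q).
C_3 (order 3)

The polynomial is an irreducible cubic over Q and its discriminant is 10816 = 104^2, a perfect square. For an irreducible cubic, a square discriminant forces the Galois group to be A_3, the cyclic group of order 3.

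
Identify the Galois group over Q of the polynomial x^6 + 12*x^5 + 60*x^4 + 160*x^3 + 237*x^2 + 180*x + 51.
A_4

The polynomial f is an irreducible sextic over Q, so G = Gal(f/Q) is one of the 16 transitive subgroups 6T1, ..., 6T16 of S_6. The discriminant of f is 419904 = 648^2, a perfect square, so G is contained in A_6. The transitive groups of degree 6 contained in A_6 are: A_4 (6T4, order 12), S_4 (6T7, order 24), (C_3 x C_3) : C_4 (6T10, order 36), PSL(2,5) (6T12, order 60), A_6 (6T15, order 360). By Dedekind's theorem, for a prime p not dividing disc(f) the degrees of the irreducible factors of f mod p form the cycle type of an element of G. Factoring f modulo the 33 such primes p <= 149 (skipping 2, 3, which divide the discriminant), each new pattern first appears at: mod 5: f = (x^3 + x + 4)(x^3 + 2x^2 + 4x + 4), pattern 3+3; mod 17: f = (x)(x + 4)(x^2 + 4x + 1)(x^2 + 4x + 11), pattern 2+2+1+1; mod 71: f = (x + 6)(x + 7)(x + 34)(x + 41)(x + 68)(x + 69), pattern 1+1+1+1+1+1. No other pattern occurs in this range, so the set of observed cycle types is {3+3, 2+2+1+1, 1+1+1+1+1+1}. The candidates containing elements of all these cycle types are A_4 (6T4) of order 12, S_4 (6T7) of order 24, (C_3 x C_3) : C_4 (6T10) of order 36, PSL(2,5) (6T12) of order 60, A_6 (6T15) of order 360; the others are excluded. The observed types are precisely the cycle types that occur in A_4 (6T4). Each of the other remaining candidates has further cycle types, and by the Chebotarev density theorem the matching factorization patterns would occur for a proportion of primes equal to their share of the group: S_4 (6T7) additionally contains elements of type 4+2 (6 of its 24 elements, about 25% of primes); (C_3 x C_3) : C_4 (6T10) additionally contains elements of type 4+2, 3+1+1+1 (22 of its 36 elements, about 61% of primes); PSL(2,5) (6T12) additionally contains elements of type 5+1 (24 of its 60 elements, about 40% of primes); A_6 (6T15) additionally contains elements of type 5+1, 4+2, 3+1+1+1 (274 of its 360 elements, about 76% of primes). None of the 33 primes tested shows any such pattern (for each of these groups the chance of that is below 10^-4), which rules them out. Hence G = A_4 (6T4), of order 12.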